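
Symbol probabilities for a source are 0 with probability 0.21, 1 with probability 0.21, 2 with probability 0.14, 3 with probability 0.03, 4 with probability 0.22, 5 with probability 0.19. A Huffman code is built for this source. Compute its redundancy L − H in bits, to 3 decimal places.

0.100 bits

Entropy H = −Σ p log₂ p ≈ 2.4303 bits.
Huffman merges: 3/100+7/50→17/100; 17/100+19/100→9/25; 21/100+21/100→21/50; 11/50+9/25→29/50; 21/50+29/50→1. L = 253/100 ≈ 2.5300.
L − H = 2.5300 − 2.4303 = 0.100 bits.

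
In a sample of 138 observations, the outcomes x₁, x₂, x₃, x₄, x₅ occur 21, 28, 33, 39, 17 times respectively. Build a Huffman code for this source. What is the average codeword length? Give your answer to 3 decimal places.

2.275 bits/symbol

Probabilities are the counts divided by 138.
Repeatedly combine the two least-probable nodes; the expected code length is the sum of the merged weights.
merge 17/138 + 7/46 → 19/69
merge 14/69 + 11/46 → 61/138
merge 19/69 + 13/46 → 77/138
merge 61/138 + 77/138 → 1
L = 19/69 + 61/138 + 77/138 + 1 = 157/69 ≈ 2.275 bits/symbol.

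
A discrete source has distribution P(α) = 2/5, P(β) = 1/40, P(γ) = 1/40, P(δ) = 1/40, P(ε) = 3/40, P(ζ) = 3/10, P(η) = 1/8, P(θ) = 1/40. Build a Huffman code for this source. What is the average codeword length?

Repeatedly combine the two least-probable nodes; the expected code length is the sum of the merged weights.
merge 1/40 + 1/40 → 1/20
merge 1/40 + 1/40 → 1/20
merge 1/20 + 1/20 → 1/10
merge 3/40 + 1/10 → 7/40
merge 1/8 + 7/40 → 3/10
merge 3/10 + 3/10 → 3/5
merge 2/5 + 3/5 → 1
L = 1/20 + 1/20 + 1/10 + 7/40 + 3/10 + 3/5 + 1 = 91/40 = 2.275 bits/symbol.

2.275 bits/symbol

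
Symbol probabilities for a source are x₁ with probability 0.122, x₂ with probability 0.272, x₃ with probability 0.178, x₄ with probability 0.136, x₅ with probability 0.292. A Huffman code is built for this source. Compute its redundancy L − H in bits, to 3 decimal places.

0.024 bits

Entropy H = −Σ p log₂ p ≈ 2.2344 bits.
Huffman merges: 61/500+17/125→129/500; 89/500+129/500→109/250; 34/125+73/250→141/250; 109/250+141/250→1. L = 1129/500 ≈ 2.2580.
L − H = 2.2580 − 2.2344 = 0.024 bits.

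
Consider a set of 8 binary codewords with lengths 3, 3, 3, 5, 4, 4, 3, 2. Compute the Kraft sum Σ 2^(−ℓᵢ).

0.90625

With common denominator 2^5 = 32: Σ 2^(−ℓᵢ) = 4/32 + 4/32 + 4/32 + 1/32 + 2/32 + 2/32 + 4/32 + 8/32 = 29/32 = 0.90625.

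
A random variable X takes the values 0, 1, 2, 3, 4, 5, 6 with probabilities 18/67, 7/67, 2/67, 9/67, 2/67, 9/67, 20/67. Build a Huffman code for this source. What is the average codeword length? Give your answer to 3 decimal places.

2.493 bits/symbol

Repeatedly combine the two least-probable nodes; the expected code length is the sum of the merged weights.
merge 2/67 + 2/67 → 4/67
merge 4/67 + 7/67 → 11/67
merge 9/67 + 9/67 → 18/67
merge 11/67 + 18/67 → 29/67
merge 18/67 + 20/67 → 38/67
merge 29/67 + 38/67 → 1
L = 4/67 + 11/67 + 18/67 + 29/67 + 38/67 + 1 = 167/67 ≈ 2.493 bits/symbol.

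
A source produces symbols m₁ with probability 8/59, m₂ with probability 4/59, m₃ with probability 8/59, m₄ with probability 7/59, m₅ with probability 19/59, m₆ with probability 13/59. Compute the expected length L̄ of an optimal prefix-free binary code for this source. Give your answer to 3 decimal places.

2.458 bits/symbol

Repeatedly combine the two least-probable nodes; the expected code length is the sum of the merged weights.
merge 4/59 + 7/59 → 11/59
merge 8/59 + 8/59 → 16/59
merge 11/59 + 13/59 → 24/59
merge 16/59 + 19/59 → 35/59
merge 24/59 + 35/59 → 1
L = 11/59 + 16/59 + 24/59 + 35/59 + 1 = 145/59 ≈ 2.458 bits/symbol.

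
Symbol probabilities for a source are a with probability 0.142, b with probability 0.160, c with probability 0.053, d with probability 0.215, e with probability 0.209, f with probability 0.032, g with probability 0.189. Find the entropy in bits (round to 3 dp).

H = −Σ pᵢ log₂ pᵢ.
−0.142·log₂(0.142) = 0.3999
−0.160·log₂(0.160) = 0.4230
−0.053·log₂(0.053) = 0.2246
−0.215·log₂(0.215) = 0.4768
−0.209·log₂(0.209) = 0.4720
−0.032·log₂(0.032) = 0.1589
−0.189·log₂(0.189) = 0.4543
Sum ≈ 2.6095 → 2.609 bits.

2.609 bits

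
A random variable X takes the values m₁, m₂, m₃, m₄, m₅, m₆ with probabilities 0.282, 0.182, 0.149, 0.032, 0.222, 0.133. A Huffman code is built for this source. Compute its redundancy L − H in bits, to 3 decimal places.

0.079 bits

Entropy H = −Σ p log₂ p ≈ 2.3996 bits.
Huffman merges: 4/125+133/1000→33/200; 149/1000+33/200→157/500; 91/500+111/500→101/250; 141/500+157/500→149/250; 101/250+149/250→1. L = 2479/1000 ≈ 2.4790.
L − H = 2.4790 − 2.3996 = 0.079 bits.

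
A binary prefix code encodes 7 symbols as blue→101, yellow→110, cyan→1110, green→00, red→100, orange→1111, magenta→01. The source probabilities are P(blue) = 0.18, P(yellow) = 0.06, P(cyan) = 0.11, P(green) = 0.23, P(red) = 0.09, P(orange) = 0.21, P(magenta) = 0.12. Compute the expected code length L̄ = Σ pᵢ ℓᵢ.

2.97 bits/symbol

L̄ = Σ pᵢ·ℓᵢ = 0.18·3 + 0.06·3 + 0.11·4 + 0.23·2 + 0.09·3 + 0.21·4 + 0.12·2 = 2.97 bits/symbol.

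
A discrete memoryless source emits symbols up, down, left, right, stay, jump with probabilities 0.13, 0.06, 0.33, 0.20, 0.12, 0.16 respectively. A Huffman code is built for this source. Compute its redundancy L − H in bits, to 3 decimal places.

Entropy H = −Σ p log₂ p ≈ 2.4085 bits.
Huffman merges: 3/50+3/25→9/50; 13/100+4/25→29/100; 9/50+1/5→19/50; 29/100+33/100→31/50; 19/50+31/50→1. L = 247/100 ≈ 2.4700.
L − H = 2.4700 − 2.4085 = 0.062 bits.

0.062 bits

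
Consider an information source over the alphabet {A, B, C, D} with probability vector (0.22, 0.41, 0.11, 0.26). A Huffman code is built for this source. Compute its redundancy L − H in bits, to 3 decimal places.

Entropy H = −Σ p log₂ p ≈ 1.8635 bits.
Huffman merges: 11/100+11/50→33/100; 13/50+33/100→59/100; 41/100+59/100→1. L = 48/25 ≈ 1.9200.
L − H = 1.9200 − 1.8635 = 0.056 bits.

0.056 bits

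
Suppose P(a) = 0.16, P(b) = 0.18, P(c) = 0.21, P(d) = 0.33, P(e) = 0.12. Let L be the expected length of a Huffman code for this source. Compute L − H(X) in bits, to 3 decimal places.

Entropy H = −Σ p log₂ p ≈ 2.2360 bits.
Huffman merges: 3/25+4/25→7/25; 9/50+21/100→39/100; 7/25+33/100→61/100; 39/100+61/100→1. L = 57/25 ≈ 2.2800.
L − H = 2.2800 − 2.2360 = 0.044 bits.

0.044 bits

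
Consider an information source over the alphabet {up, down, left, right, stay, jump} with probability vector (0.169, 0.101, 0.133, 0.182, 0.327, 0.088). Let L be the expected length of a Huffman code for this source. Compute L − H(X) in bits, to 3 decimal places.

Entropy H = −Σ p log₂ p ≈ 2.4379 bits.
Huffman merges: 11/125+101/1000→189/1000; 133/1000+169/1000→151/500; 91/500+189/1000→371/1000; 151/500+327/1000→629/1000; 371/1000+629/1000→1. L = 2491/1000 ≈ 2.4910.
L − H = 2.4910 − 2.4379 = 0.053 bits.

0.053 bits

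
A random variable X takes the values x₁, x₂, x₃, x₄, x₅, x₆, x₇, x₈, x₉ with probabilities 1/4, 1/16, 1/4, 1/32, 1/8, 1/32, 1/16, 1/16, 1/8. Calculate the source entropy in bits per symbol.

2.8125 bits

Each probability is a power of 1/2, so log₂(1/p) is an integer.
H = Σ p·log₂(1/p) = 1/4·2 + 1/16·4 + 1/4·2 + 1/32·5 + 1/8·3 + 1/32·5 + 1/16·4 + 1/16·4 + 1/8·3 = 2.8125 bits.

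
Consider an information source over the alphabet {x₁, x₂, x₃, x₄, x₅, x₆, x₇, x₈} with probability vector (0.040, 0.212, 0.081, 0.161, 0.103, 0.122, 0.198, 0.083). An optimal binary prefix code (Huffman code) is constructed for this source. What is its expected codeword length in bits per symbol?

2.897 bits/symbol

Repeatedly combine the two least-probable nodes; the expected code length is the sum of the merged weights.
merge 1/25 + 81/1000 → 121/1000
merge 83/1000 + 103/1000 → 93/500
merge 121/1000 + 61/500 → 243/1000
merge 161/1000 + 93/500 → 347/1000
merge 99/500 + 53/250 → 41/100
merge 243/1000 + 347/1000 → 59/100
merge 41/100 + 59/100 → 1
L = 121/1000 + 93/500 + 243/1000 + 347/1000 + 41/100 + 59/100 + 1 = 2897/1000 = 2.897 bits/symbol.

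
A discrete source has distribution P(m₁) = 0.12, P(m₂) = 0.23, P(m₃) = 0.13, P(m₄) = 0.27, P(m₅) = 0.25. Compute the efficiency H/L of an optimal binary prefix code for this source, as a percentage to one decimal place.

Entropy H = −Σ p log₂ p ≈ 2.2474 bits.
Huffman merges: 3/25+13/100→1/4; 23/100+1/4→12/25; 1/4+27/100→13/25; 12/25+13/25→1. L = 9/4 ≈ 2.2500.
Efficiency = H/L = 2.2474/2.2500 = 99.9%.

99.9%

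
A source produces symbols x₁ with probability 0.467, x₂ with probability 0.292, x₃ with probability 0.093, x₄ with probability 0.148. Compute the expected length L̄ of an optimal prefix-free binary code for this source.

1.774 bits/symbol

Repeatedly combine the two least-probable nodes; the expected code length is the sum of the merged weights.
merge 93/1000 + 37/250 → 241/1000
merge 241/1000 + 73/250 → 533/1000
merge 467/1000 + 533/1000 → 1
L = 241/1000 + 533/1000 + 1 = 887/500 = 1.774 bits/symbol.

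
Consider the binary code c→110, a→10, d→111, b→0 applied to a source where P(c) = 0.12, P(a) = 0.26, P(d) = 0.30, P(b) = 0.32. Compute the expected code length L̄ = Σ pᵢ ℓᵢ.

2.1 bits/symbol

L̄ = Σ pᵢ·ℓᵢ = 0.12·3 + 0.26·2 + 0.30·3 + 0.32·1 = 2.1 bits/symbol.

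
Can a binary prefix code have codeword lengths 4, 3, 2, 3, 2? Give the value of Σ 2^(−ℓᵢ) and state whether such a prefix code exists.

0.8125; yes

With common denominator 2^4 = 16: Σ 2^(−ℓᵢ) = 1/16 + 2/16 + 4/16 + 2/16 + 4/16 = 13/16 = 0.8125.
Kraft's inequality requires Σ ≤ 1; here Σ = 0.8125 ≤ 1, so such a prefix code exists.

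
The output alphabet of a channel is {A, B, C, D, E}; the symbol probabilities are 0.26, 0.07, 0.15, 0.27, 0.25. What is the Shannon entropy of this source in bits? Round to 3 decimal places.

2.194 bits

H = −Σ pᵢ log₂ pᵢ.
−0.26·log₂(0.26) = 0.5053
−0.07·log₂(0.07) = 0.2686
−0.15·log₂(0.15) = 0.4105
−0.27·log₂(0.27) = 0.5100
−0.25·log₂(0.25) = 0.5000
Sum ≈ 2.1944 → 2.194 bits.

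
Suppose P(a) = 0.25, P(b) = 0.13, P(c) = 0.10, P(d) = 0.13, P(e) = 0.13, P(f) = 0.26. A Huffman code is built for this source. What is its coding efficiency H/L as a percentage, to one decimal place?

Entropy H = −Σ p log₂ p ≈ 2.4854 bits.
Huffman merges: 1/10+13/100→23/100; 13/100+13/100→13/50; 23/100+1/4→12/25; 13/50+13/50→13/25; 12/25+13/25→1. L = 249/100 ≈ 2.4900.
Efficiency = H/L = 2.4854/2.4900 = 99.8%.

99.8%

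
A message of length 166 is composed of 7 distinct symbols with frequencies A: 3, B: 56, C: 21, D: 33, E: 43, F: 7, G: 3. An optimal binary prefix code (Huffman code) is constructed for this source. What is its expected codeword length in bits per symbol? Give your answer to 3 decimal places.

Probabilities are the counts divided by 166.
Repeatedly combine the two least-probable nodes; the expected code length is the sum of the merged weights.
merge 3/166 + 3/166 → 3/83
merge 3/83 + 7/166 → 13/166
merge 13/166 + 21/166 → 17/83
merge 33/166 + 17/83 → 67/166
merge 43/166 + 28/83 → 99/166
merge 67/166 + 99/166 → 1
L = 3/83 + 13/166 + 17/83 + 67/166 + 99/166 + 1 = 385/166 ≈ 2.319 bits/symbol.

2.319 bits/symbol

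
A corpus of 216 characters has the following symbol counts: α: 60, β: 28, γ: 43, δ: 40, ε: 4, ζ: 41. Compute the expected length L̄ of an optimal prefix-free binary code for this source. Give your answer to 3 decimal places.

2.481 bits/symbol

Probabilities are the counts divided by 216.
Repeatedly combine the two least-probable nodes; the expected code length is the sum of the merged weights.
merge 1/54 + 7/54 → 4/27
merge 4/27 + 5/27 → 1/3
merge 41/216 + 43/216 → 7/18
merge 5/18 + 1/3 → 11/18
merge 7/18 + 11/18 → 1
L = 4/27 + 1/3 + 7/18 + 11/18 + 1 = 67/27 ≈ 2.481 bits/symbol.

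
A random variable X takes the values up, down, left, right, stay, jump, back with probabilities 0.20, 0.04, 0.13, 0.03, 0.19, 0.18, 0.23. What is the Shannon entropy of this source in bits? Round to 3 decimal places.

2.573 bits

H = −Σ pᵢ log₂ pᵢ.
−0.20·log₂(0.20) = 0.4644
−0.04·log₂(0.04) = 0.1858
−0.13·log₂(0.13) = 0.3826
−0.03·log₂(0.03) = 0.1518
−0.19·log₂(0.19) = 0.4552
−0.18·log₂(0.18) = 0.4453
−0.23·log₂(0.23) = 0.4877
Sum ≈ 2.5728 → 2.573 bits.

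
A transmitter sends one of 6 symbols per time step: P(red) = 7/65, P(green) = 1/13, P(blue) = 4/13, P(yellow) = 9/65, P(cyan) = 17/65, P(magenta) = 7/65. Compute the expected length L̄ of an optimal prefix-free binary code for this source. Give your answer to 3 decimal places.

Repeatedly combine the two least-probable nodes; the expected code length is the sum of the merged weights.
merge 1/13 + 7/65 → 12/65
merge 7/65 + 9/65 → 16/65
merge 12/65 + 16/65 → 28/65
merge 17/65 + 4/13 → 37/65
merge 28/65 + 37/65 → 1
L = 12/65 + 16/65 + 28/65 + 37/65 + 1 = 158/65 ≈ 2.431 bits/symbol.

2.431 bits/symbol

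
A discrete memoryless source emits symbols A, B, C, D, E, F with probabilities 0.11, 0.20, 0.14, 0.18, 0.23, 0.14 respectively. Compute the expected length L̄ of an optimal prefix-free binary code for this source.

Repeatedly combine the two least-probable nodes; the expected code length is the sum of the merged weights.
merge 11/100 + 7/50 → 1/4
merge 7/50 + 9/50 → 8/25
merge 1/5 + 23/100 → 43/100
merge 1/4 + 8/25 → 57/100
merge 43/100 + 57/100 → 1
L = 1/4 + 8/25 + 43/100 + 57/100 + 1 = 257/100 = 2.57 bits/symbol.

2.57 bits/symbol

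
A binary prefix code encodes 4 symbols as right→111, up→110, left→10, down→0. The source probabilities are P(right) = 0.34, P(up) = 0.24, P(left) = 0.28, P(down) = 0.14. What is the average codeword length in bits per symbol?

L̄ = Σ pᵢ·ℓᵢ = 0.34·3 + 0.24·3 + 0.28·2 + 0.14·1 = 2.44 bits/symbol.

2.44 bits/symbol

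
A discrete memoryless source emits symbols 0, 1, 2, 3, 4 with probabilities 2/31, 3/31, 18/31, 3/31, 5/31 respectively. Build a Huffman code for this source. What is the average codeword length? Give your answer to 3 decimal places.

Repeatedly combine the two least-probable nodes; the expected code length is the sum of the merged weights.
merge 2/31 + 3/31 → 5/31
merge 3/31 + 5/31 → 8/31
merge 5/31 + 8/31 → 13/31
merge 13/31 + 18/31 → 1
L = 5/31 + 8/31 + 13/31 + 1 = 57/31 ≈ 1.839 bits/symbol.

1.839 bits/symbol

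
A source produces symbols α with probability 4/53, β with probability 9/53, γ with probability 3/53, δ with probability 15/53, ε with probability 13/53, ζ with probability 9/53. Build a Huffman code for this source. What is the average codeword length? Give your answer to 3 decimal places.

Repeatedly combine the two least-probable nodes; the expected code length is the sum of the merged weights.
merge 3/53 + 4/53 → 7/53
merge 7/53 + 9/53 → 16/53
merge 9/53 + 13/53 → 22/53
merge 15/53 + 16/53 → 31/53
merge 22/53 + 31/53 → 1
L = 7/53 + 16/53 + 22/53 + 31/53 + 1 = 129/53 ≈ 2.434 bits/symbol.

2.434 bits/symbol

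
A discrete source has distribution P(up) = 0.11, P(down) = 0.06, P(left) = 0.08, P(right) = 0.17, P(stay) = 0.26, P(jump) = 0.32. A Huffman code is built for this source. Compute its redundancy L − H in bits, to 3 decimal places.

0.039 bits

Entropy H = −Σ p log₂ p ≈ 2.3512 bits.
Huffman merges: 3/50+2/25→7/50; 11/100+7/50→1/4; 17/100+1/4→21/50; 13/50+8/25→29/50; 21/50+29/50→1. L = 239/100 ≈ 2.3900.
L − H = 2.3900 − 2.3512 = 0.039 bits.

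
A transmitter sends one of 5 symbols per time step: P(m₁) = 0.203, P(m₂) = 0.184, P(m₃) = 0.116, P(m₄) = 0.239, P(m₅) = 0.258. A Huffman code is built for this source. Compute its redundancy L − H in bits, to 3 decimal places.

Entropy H = −Σ p log₂ p ≈ 2.2747 bits.
Huffman merges: 29/250+23/125→3/10; 203/1000+239/1000→221/500; 129/500+3/10→279/500; 221/500+279/500→1. L = 23/10 ≈ 2.3000.
L − H = 2.3000 − 2.2747 = 0.025 bits.

0.025 bits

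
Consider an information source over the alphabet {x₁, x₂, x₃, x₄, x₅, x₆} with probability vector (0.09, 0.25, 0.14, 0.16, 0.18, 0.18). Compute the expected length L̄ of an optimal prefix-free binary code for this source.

2.57 bits/symbol

Repeatedly combine the two least-probable nodes; the expected code length is the sum of the merged weights.
merge 9/100 + 7/50 → 23/100
merge 4/25 + 9/50 → 17/50
merge 9/50 + 23/100 → 41/100
merge 1/4 + 17/50 → 59/100
merge 41/100 + 59/100 → 1
L = 23/100 + 17/50 + 41/100 + 59/100 + 1 = 257/100 = 2.57 bits/symbol.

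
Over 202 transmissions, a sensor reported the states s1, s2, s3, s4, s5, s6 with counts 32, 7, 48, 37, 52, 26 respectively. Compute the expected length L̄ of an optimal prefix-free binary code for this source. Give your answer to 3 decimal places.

2.485 bits/symbol

Probabilities are the counts divided by 202.
Repeatedly combine the two least-probable nodes; the expected code length is the sum of the merged weights.
merge 7/202 + 13/101 → 33/202
merge 16/101 + 33/202 → 65/202
merge 37/202 + 24/101 → 85/202
merge 26/101 + 65/202 → 117/202
merge 85/202 + 117/202 → 1
L = 33/202 + 65/202 + 85/202 + 117/202 + 1 = 251/101 ≈ 2.485 bits/symbol.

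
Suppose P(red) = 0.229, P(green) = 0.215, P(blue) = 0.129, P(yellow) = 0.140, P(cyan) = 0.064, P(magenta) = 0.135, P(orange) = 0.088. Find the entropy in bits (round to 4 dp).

H = −Σ pᵢ log₂ pᵢ.
−0.229·log₂(0.229) = 0.4870
−0.215·log₂(0.215) = 0.4768
−0.129·log₂(0.129) = 0.3811
−0.140·log₂(0.140) = 0.3971
−0.064·log₂(0.064) = 0.2538
−0.135·log₂(0.135) = 0.3900
−0.088·log₂(0.088) = 0.3086
Sum ≈ 2.6944 → 2.6944 bits.

2.6944 bits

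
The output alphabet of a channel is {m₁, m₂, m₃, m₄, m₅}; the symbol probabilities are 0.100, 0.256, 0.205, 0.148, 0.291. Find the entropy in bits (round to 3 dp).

H = −Σ pᵢ log₂ pᵢ.
−0.100·log₂(0.100) = 0.3322
−0.256·log₂(0.256) = 0.5032
−0.205·log₂(0.205) = 0.4687
−0.148·log₂(0.148) = 0.4079
−0.291·log₂(0.291) = 0.5182
Sum ≈ 2.2303 → 2.230 bits.

2.230 bits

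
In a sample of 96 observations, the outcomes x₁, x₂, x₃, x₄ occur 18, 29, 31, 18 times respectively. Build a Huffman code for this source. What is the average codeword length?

2 bits/symbol

Probabilities are the counts divided by 96.
Repeatedly combine the two least-probable nodes; the expected code length is the sum of the merged weights.
merge 3/16 + 3/16 → 3/8
merge 29/96 + 31/96 → 5/8
merge 3/8 + 5/8 → 1
L = 3/8 + 5/8 + 1 = 2 bits/symbol.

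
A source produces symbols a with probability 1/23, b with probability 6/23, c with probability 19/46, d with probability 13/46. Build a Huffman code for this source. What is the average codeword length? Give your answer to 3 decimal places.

Repeatedly combine the two least-probable nodes; the expected code length is the sum of the merged weights.
merge 1/23 + 6/23 → 7/23
merge 13/46 + 7/23 → 27/46
merge 19/46 + 27/46 → 1
L = 7/23 + 27/46 + 1 = 87/46 ≈ 1.891 bits/symbol.

1.891 bits/symbol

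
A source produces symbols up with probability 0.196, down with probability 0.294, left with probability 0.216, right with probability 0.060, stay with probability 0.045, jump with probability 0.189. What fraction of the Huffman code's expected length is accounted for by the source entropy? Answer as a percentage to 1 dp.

Entropy H = −Σ p log₂ p ≈ 2.3567 bits.
Huffman merges: 9/200+3/50→21/200; 21/200+189/1000→147/500; 49/250+27/125→103/250; 147/500+147/500→147/250; 103/250+147/250→1. L = 2399/1000 ≈ 2.3990.
Efficiency = H/L = 2.3567/2.3990 = 98.2%.

98.2%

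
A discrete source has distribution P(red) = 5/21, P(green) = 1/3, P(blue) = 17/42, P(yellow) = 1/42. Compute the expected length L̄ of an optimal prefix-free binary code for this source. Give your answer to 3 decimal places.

1.857 bits/symbol

Repeatedly combine the two least-probable nodes; the expected code length is the sum of the merged weights.
merge 1/42 + 5/21 → 11/42
merge 11/42 + 1/3 → 25/42
merge 17/42 + 25/42 → 1
L = 11/42 + 25/42 + 1 = 13/7 ≈ 1.857 bits/symbol.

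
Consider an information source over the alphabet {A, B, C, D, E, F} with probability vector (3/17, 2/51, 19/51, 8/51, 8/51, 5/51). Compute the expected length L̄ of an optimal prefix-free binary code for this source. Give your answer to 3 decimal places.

2.392 bits/symbol

Repeatedly combine the two least-probable nodes; the expected code length is the sum of the merged weights.
merge 2/51 + 5/51 → 7/51
merge 7/51 + 8/51 → 5/17
merge 8/51 + 3/17 → 1/3
merge 5/17 + 1/3 → 32/51
merge 19/51 + 32/51 → 1
L = 7/51 + 5/17 + 1/3 + 32/51 + 1 = 122/51 ≈ 2.392 bits/symbol.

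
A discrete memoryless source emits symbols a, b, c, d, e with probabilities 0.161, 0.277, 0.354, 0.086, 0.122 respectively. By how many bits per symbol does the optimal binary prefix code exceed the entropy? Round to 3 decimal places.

0.066 bits

Entropy H = −Σ p log₂ p ≈ 2.1423 bits.
Huffman merges: 43/500+61/500→26/125; 161/1000+26/125→369/1000; 277/1000+177/500→631/1000; 369/1000+631/1000→1. L = 276/125 ≈ 2.2080.
L − H = 2.2080 − 2.1423 = 0.066 bits.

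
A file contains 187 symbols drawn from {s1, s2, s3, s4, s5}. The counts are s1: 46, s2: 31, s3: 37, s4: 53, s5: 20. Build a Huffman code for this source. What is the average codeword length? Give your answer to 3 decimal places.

2.273 bits/symbol

Probabilities are the counts divided by 187.
Repeatedly combine the two least-probable nodes; the expected code length is the sum of the merged weights.
merge 20/187 + 31/187 → 3/11
merge 37/187 + 46/187 → 83/187
merge 3/11 + 53/187 → 104/187
merge 83/187 + 104/187 → 1
L = 3/11 + 83/187 + 104/187 + 1 = 25/11 ≈ 2.273 bits/symbol.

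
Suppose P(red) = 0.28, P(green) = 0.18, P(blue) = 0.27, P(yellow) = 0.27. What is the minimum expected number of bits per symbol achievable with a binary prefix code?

2 bits/symbol

Repeatedly combine the two least-probable nodes; the expected code length is the sum of the merged weights.
merge 9/50 + 27/100 → 9/20
merge 27/100 + 7/25 → 11/20
merge 9/20 + 11/20 → 1
L = 9/20 + 11/20 + 1 = 2 bits/symbol.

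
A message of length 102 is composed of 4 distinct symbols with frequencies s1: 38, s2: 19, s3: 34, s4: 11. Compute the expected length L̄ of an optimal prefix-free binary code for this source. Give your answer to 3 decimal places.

1.922 bits/symbol

Probabilities are the counts divided by 102.
Repeatedly combine the two least-probable nodes; the expected code length is the sum of the merged weights.
merge 11/102 + 19/102 → 5/17
merge 5/17 + 1/3 → 32/51
merge 19/51 + 32/51 → 1
L = 5/17 + 32/51 + 1 = 98/51 ≈ 1.922 bits/symbol.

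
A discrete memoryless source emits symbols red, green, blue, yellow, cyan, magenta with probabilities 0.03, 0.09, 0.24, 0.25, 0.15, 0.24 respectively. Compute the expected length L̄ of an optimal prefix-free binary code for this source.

2.39 bits/symbol

Repeatedly combine the two least-probable nodes; the expected code length is the sum of the merged weights.
merge 3/100 + 9/100 → 3/25
merge 3/25 + 3/20 → 27/100
merge 6/25 + 6/25 → 12/25
merge 1/4 + 27/100 → 13/25
merge 12/25 + 13/25 → 1
L = 3/25 + 27/100 + 12/25 + 13/25 + 1 = 239/100 = 2.39 bits/symbol.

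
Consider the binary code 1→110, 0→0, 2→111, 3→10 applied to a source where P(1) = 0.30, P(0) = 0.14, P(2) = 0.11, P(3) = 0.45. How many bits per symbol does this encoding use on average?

2.27 bits/symbol

L̄ = Σ pᵢ·ℓᵢ = 0.30·3 + 0.14·1 + 0.11·3 + 0.45·2 = 2.27 bits/symbol.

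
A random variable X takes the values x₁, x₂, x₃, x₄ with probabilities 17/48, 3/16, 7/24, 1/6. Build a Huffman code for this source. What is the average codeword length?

2 bits/symbol

Repeatedly combine the two least-probable nodes; the expected code length is the sum of the merged weights.
merge 1/6 + 3/16 → 17/48
merge 7/24 + 17/48 → 31/48
merge 17/48 + 31/48 → 1
L = 17/48 + 31/48 + 1 = 2 bits/symbol.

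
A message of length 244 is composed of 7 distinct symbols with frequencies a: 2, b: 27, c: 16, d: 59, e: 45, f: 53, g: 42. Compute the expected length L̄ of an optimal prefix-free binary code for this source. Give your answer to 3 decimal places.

2.615 bits/symbol

Probabilities are the counts divided by 244.
Repeatedly combine the two least-probable nodes; the expected code length is the sum of the merged weights.
merge 1/122 + 4/61 → 9/122
merge 9/122 + 27/244 → 45/244
merge 21/122 + 45/244 → 87/244
merge 45/244 + 53/244 → 49/122
merge 59/244 + 87/244 → 73/122
merge 49/122 + 73/122 → 1
L = 9/122 + 45/244 + 87/244 + 49/122 + 73/122 + 1 = 319/122 ≈ 2.615 bits/symbol.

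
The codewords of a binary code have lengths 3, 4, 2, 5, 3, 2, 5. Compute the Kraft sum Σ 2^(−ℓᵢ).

0.875

With common denominator 2^5 = 32: Σ 2^(−ℓᵢ) = 4/32 + 2/32 + 8/32 + 1/32 + 4/32 + 8/32 + 1/32 = 28/32 = 0.875.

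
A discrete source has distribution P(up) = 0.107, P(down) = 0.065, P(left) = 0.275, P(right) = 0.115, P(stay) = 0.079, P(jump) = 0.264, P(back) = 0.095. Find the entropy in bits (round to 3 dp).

H = −Σ pᵢ log₂ pᵢ.
−0.107·log₂(0.107) = 0.3450
−0.065·log₂(0.065) = 0.2563
−0.275·log₂(0.275) = 0.5122
−0.115·log₂(0.115) = 0.3588
−0.079·log₂(0.079) = 0.2893
−0.264·log₂(0.264) = 0.5072
−0.095·log₂(0.095) = 0.3226
Sum ≈ 2.5915 → 2.592 bits.

2.592 bits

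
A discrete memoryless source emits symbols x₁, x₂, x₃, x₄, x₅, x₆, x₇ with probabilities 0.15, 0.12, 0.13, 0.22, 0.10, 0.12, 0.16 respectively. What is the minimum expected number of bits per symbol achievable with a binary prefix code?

2.78 bits/symbol

Repeatedly combine the two least-probable nodes; the expected code length is the sum of the merged weights.
merge 1/10 + 3/25 → 11/50
merge 3/25 + 13/100 → 1/4
merge 3/20 + 4/25 → 31/100
merge 11/50 + 11/50 → 11/25
merge 1/4 + 31/100 → 14/25
merge 11/25 + 14/25 → 1
L = 11/50 + 1/4 + 31/100 + 11/25 + 14/25 + 1 = 139/50 = 2.78 bits/symbol.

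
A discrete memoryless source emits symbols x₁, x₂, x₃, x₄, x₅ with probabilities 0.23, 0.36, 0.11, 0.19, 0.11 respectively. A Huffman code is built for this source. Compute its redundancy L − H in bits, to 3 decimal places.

Entropy H = −Σ p log₂ p ≈ 2.1741 bits.
Huffman merges: 11/100+11/100→11/50; 19/100+11/50→41/100; 23/100+9/25→59/100; 41/100+59/100→1. L = 111/50 ≈ 2.2200.
L − H = 2.2200 − 2.1741 = 0.046 bits.

0.046 bits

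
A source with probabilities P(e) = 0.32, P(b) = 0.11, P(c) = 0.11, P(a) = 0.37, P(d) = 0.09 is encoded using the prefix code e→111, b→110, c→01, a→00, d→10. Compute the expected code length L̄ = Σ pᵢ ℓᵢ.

L̄ = Σ pᵢ·ℓᵢ = 0.32·3 + 0.11·3 + 0.11·2 + 0.37·2 + 0.09·2 = 2.43 bits/symbol.

2.43 bits/symbol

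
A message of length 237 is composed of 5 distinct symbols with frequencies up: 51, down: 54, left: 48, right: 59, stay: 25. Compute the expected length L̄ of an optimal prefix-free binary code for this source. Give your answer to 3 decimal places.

2.308 bits/symbol

Probabilities are the counts divided by 237.
Repeatedly combine the two least-probable nodes; the expected code length is the sum of the merged weights.
merge 25/237 + 16/79 → 73/237
merge 17/79 + 18/79 → 35/79
merge 59/237 + 73/237 → 44/79
merge 35/79 + 44/79 → 1
L = 73/237 + 35/79 + 44/79 + 1 = 547/237 ≈ 2.308 bits/symbol.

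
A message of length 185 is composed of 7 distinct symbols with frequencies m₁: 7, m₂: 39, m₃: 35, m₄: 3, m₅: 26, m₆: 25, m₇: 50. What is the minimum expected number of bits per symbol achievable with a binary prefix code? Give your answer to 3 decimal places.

Probabilities are the counts divided by 185.
Repeatedly combine the two least-probable nodes; the expected code length is the sum of the merged weights.
merge 3/185 + 7/185 → 2/37
merge 2/37 + 5/37 → 7/37
merge 26/185 + 7/37 → 61/185
merge 7/37 + 39/185 → 2/5
merge 10/37 + 61/185 → 3/5
merge 2/5 + 3/5 → 1
L = 2/37 + 7/37 + 61/185 + 2/5 + 3/5 + 1 = 476/185 ≈ 2.573 bits/symbol.

2.573 bits/symbol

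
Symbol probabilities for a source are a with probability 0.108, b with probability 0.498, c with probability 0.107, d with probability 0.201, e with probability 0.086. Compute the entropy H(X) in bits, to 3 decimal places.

H = −Σ pᵢ log₂ pᵢ.
−0.108·log₂(0.108) = 0.3468
−0.498·log₂(0.498) = 0.5009
−0.107·log₂(0.107) = 0.3450
−0.201·log₂(0.201) = 0.4653
−0.086·log₂(0.086) = 0.3044
Sum ≈ 1.9623 → 1.962 bits.

1.962 bits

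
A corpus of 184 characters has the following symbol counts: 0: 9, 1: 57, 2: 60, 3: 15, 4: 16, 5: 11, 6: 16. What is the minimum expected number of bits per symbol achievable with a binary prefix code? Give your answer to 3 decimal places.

Probabilities are the counts divided by 184.
Repeatedly combine the two least-probable nodes; the expected code length is the sum of the merged weights.
merge 9/184 + 11/184 → 5/46
merge 15/184 + 2/23 → 31/184
merge 2/23 + 5/46 → 9/46
merge 31/184 + 9/46 → 67/184
merge 57/184 + 15/46 → 117/184
merge 67/184 + 117/184 → 1
L = 5/46 + 31/184 + 9/46 + 67/184 + 117/184 + 1 = 455/184 ≈ 2.473 bits/symbol.

2.473 bits/symbol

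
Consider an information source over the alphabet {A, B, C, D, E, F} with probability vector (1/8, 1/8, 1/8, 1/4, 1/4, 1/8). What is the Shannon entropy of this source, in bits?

2.5 bits

Each probability is a power of 1/2, so log₂(1/p) is an integer.
H = Σ p·log₂(1/p) = 1/8·3 + 1/8·3 + 1/8·3 + 1/4·2 + 1/4·2 + 1/8·3 = 2.5 bits.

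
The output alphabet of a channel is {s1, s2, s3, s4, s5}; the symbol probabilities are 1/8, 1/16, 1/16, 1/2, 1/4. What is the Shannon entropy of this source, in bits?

Each probability is a power of 1/2, so log₂(1/p) is an integer.
H = Σ p·log₂(1/p) = 1/8·3 + 1/16·4 + 1/16·4 + 1/2·1 + 1/4·2 = 1.875 bits.

1.875 bits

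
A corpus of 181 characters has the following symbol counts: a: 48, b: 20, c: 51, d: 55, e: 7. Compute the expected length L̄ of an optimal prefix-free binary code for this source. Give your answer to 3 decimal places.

Probabilities are the counts divided by 181.
Repeatedly combine the two least-probable nodes; the expected code length is the sum of the merged weights.
merge 7/181 + 20/181 → 27/181
merge 27/181 + 48/181 → 75/181
merge 51/181 + 55/181 → 106/181
merge 75/181 + 106/181 → 1
L = 27/181 + 75/181 + 106/181 + 1 = 389/181 ≈ 2.149 bits/symbol.

2.149 bits/symbol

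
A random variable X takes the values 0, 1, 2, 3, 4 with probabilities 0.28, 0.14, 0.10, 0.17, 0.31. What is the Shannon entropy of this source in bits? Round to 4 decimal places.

2.2019 bits

H = −Σ pᵢ log₂ pᵢ.
−0.28·log₂(0.28) = 0.5142
−0.14·log₂(0.14) = 0.3971
−0.10·log₂(0.10) = 0.3322
−0.17·log₂(0.17) = 0.4346
−0.31·log₂(0.31) = 0.5238
Sum ≈ 2.2019 → 2.2019 bits.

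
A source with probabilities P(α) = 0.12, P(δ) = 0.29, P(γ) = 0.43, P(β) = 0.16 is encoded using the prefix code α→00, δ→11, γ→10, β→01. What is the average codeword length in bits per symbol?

2 bits/symbol

L̄ = Σ pᵢ·ℓᵢ = 0.12·2 + 0.29·2 + 0.43·2 + 0.16·2 = 2 bits/symbol.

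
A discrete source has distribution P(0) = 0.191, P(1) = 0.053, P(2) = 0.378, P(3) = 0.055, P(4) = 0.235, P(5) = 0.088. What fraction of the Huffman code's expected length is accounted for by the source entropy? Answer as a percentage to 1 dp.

97.3%

Entropy H = −Σ p log₂ p ≈ 2.2410 bits.
Huffman merges: 53/1000+11/200→27/250; 11/125+27/250→49/250; 191/1000+49/250→387/1000; 47/200+189/500→613/1000; 387/1000+613/1000→1. L = 288/125 ≈ 2.3040.
Efficiency = H/L = 2.2410/2.3040 = 97.3%.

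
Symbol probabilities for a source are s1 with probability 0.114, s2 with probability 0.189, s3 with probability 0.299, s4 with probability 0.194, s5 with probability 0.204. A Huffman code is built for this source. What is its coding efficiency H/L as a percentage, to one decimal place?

98.1%

Entropy H = −Σ p log₂ p ≈ 2.2590 bits.
Huffman merges: 57/500+189/1000→303/1000; 97/500+51/250→199/500; 299/1000+303/1000→301/500; 199/500+301/500→1. L = 2303/1000 ≈ 2.3030.
Efficiency = H/L = 2.2590/2.3030 = 98.1%.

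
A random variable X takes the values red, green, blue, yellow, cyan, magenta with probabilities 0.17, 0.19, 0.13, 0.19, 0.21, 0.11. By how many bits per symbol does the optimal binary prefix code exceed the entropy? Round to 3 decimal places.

Entropy H = −Σ p log₂ p ≈ 2.5508 bits.
Huffman merges: 11/100+13/100→6/25; 17/100+19/100→9/25; 19/100+21/100→2/5; 6/25+9/25→3/5; 2/5+3/5→1. L = 13/5 ≈ 2.6000.
L − H = 2.6000 − 2.5508 = 0.049 bits.

0.049 bits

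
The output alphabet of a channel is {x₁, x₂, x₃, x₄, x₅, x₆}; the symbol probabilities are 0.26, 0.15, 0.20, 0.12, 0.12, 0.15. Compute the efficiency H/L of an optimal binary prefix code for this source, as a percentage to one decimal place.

99.4%

Entropy H = −Σ p log₂ p ≈ 2.5249 bits.
Huffman merges: 3/25+3/25→6/25; 3/20+3/20→3/10; 1/5+6/25→11/25; 13/50+3/10→14/25; 11/25+14/25→1. L = 127/50 ≈ 2.5400.
Efficiency = H/L = 2.5249/2.5400 = 99.4%.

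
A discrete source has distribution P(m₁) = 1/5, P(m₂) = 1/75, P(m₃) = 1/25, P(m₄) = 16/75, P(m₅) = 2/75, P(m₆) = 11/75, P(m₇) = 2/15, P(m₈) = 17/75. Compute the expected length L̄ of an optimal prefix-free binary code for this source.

Repeatedly combine the two least-probable nodes; the expected code length is the sum of the merged weights.
merge 1/75 + 2/75 → 1/25
merge 1/25 + 1/25 → 2/25
merge 2/25 + 2/15 → 16/75
merge 11/75 + 1/5 → 26/75
merge 16/75 + 16/75 → 32/75
merge 17/75 + 26/75 → 43/75
merge 32/75 + 43/75 → 1
L = 1/25 + 2/25 + 16/75 + 26/75 + 32/75 + 43/75 + 1 = 67/25 = 2.68 bits/symbol.

2.68 bits/symbol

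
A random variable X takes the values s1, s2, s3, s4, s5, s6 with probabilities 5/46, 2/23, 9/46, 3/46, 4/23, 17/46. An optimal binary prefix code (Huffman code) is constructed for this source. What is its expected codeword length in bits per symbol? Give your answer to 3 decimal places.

Repeatedly combine the two least-probable nodes; the expected code length is the sum of the merged weights.
merge 3/46 + 2/23 → 7/46
merge 5/46 + 7/46 → 6/23
merge 4/23 + 9/46 → 17/46
merge 6/23 + 17/46 → 29/46
merge 17/46 + 29/46 → 1
L = 7/46 + 6/23 + 17/46 + 29/46 + 1 = 111/46 ≈ 2.413 bits/symbol.

2.413 bits/symbol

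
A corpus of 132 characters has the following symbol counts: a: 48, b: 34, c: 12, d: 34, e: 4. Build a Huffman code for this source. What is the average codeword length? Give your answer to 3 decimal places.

Probabilities are the counts divided by 132.
Repeatedly combine the two least-probable nodes; the expected code length is the sum of the merged weights.
merge 1/33 + 1/11 → 4/33
merge 4/33 + 17/66 → 25/66
merge 17/66 + 4/11 → 41/66
merge 25/66 + 41/66 → 1
L = 4/33 + 25/66 + 41/66 + 1 = 70/33 ≈ 2.121 bits/symbol.

2.121 bits/symbol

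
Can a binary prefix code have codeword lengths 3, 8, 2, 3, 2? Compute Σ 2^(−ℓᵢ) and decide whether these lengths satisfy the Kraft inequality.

With common denominator 2^8 = 256: Σ 2^(−ℓᵢ) = 32/256 + 1/256 + 64/256 + 32/256 + 64/256 = 193/256 = 0.75390625.
Kraft's inequality requires Σ ≤ 1; here Σ = 0.75390625 ≤ 1, so such a prefix code exists.

0.75390625; yes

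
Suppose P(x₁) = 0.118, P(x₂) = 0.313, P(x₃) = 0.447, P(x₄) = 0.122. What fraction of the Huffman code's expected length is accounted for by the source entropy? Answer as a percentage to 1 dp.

99.2%

Entropy H = −Σ p log₂ p ≈ 1.7779 bits.
Huffman merges: 59/500+61/500→6/25; 6/25+313/1000→553/1000; 447/1000+553/1000→1. L = 1793/1000 ≈ 1.7930.
Efficiency = H/L = 1.7779/1.7930 = 99.2%.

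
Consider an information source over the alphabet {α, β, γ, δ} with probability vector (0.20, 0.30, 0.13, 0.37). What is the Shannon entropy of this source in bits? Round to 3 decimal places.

H = −Σ pᵢ log₂ pᵢ.
−0.20·log₂(0.20) = 0.4644
−0.30·log₂(0.30) = 0.5211
−0.13·log₂(0.13) = 0.3826
−0.37·log₂(0.37) = 0.5307
Sum ≈ 1.8988 → 1.899 bits.

1.899 bits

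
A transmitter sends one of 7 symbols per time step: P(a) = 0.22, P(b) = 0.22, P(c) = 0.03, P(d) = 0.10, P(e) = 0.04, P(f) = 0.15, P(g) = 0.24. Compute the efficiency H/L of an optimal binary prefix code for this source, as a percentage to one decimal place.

99.0%

Entropy H = −Σ p log₂ p ≈ 2.5355 bits.
Huffman merges: 3/100+1/25→7/100; 7/100+1/10→17/100; 3/20+17/100→8/25; 11/50+11/50→11/25; 6/25+8/25→14/25; 11/25+14/25→1. L = 64/25 ≈ 2.5600.
Efficiency = H/L = 2.5355/2.5600 = 99.0%.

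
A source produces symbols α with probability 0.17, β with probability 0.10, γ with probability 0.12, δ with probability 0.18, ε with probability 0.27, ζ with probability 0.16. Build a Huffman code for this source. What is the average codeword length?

2.55 bits/symbol

Repeatedly combine the two least-probable nodes; the expected code length is the sum of the merged weights.
merge 1/10 + 3/25 → 11/50
merge 4/25 + 17/100 → 33/100
merge 9/50 + 11/50 → 2/5
merge 27/100 + 33/100 → 3/5
merge 2/5 + 3/5 → 1
L = 11/50 + 33/100 + 2/5 + 3/5 + 1 = 51/20 = 2.55 bits/symbol.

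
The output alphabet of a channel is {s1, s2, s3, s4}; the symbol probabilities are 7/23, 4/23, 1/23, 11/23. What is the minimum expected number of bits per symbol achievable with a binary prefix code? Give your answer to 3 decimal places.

Repeatedly combine the two least-probable nodes; the expected code length is the sum of the merged weights.
merge 1/23 + 4/23 → 5/23
merge 5/23 + 7/23 → 12/23
merge 11/23 + 12/23 → 1
L = 5/23 + 12/23 + 1 = 40/23 ≈ 1.739 bits/symbol.

1.739 bits/symbol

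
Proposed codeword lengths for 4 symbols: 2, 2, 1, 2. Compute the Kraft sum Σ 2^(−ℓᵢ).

With common denominator 2^2 = 4: Σ 2^(−ℓᵢ) = 1/4 + 1/4 + 2/4 + 1/4 = 5/4 = 1.25.

1.25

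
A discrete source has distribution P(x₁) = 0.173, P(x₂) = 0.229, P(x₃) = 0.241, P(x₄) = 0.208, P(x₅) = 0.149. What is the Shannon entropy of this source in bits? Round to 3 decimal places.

2.300 bits

H = −Σ pᵢ log₂ pᵢ.
−0.173·log₂(0.173) = 0.4379
−0.229·log₂(0.229) = 0.4870
−0.241·log₂(0.241) = 0.4947
−0.208·log₂(0.208) = 0.4712
−0.149·log₂(0.149) = 0.4092
Sum ≈ 2.3001 → 2.300 bits.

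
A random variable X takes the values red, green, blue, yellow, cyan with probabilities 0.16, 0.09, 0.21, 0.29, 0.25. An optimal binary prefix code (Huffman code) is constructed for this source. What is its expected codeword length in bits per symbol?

2.25 bits/symbol

Repeatedly combine the two least-probable nodes; the expected code length is the sum of the merged weights.
merge 9/100 + 4/25 → 1/4
merge 21/100 + 1/4 → 23/50
merge 1/4 + 29/100 → 27/50
merge 23/50 + 27/50 → 1
L = 1/4 + 23/50 + 27/50 + 1 = 9/4 = 2.25 bits/symbol.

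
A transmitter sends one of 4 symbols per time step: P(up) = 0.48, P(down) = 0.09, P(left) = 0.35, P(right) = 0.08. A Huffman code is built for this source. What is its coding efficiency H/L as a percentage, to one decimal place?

Entropy H = −Σ p log₂ p ≈ 1.6425 bits.
Huffman merges: 2/25+9/100→17/100; 17/100+7/20→13/25; 12/25+13/25→1. L = 169/100 ≈ 1.6900.
Efficiency = H/L = 1.6425/1.6900 = 97.2%.

97.2%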